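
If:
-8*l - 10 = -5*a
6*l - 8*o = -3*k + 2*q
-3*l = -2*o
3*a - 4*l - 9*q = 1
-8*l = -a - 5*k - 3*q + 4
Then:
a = 398/281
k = -107/281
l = -205/562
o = -615/1124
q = 147/281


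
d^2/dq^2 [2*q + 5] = 0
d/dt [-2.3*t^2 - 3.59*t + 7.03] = -4.6*t - 3.59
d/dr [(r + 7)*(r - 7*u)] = 2*r - 7*u + 7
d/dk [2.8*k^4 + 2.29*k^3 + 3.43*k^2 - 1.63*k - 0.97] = 11.2*k^3 + 6.87*k^2 + 6.86*k - 1.63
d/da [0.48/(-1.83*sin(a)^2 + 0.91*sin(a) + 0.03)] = (1.7568*sin(a) - 0.4368)*cos(a)/(-1.83*sin(a)^2 + 0.91*sin(a) + 0.03)^2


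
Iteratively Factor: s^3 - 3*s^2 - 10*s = (s - 5)*(s^2 + 2*s) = (s - 5)*(s + 2)*(s)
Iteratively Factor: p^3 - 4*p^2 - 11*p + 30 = (p + 3)*(p^2 - 7*p + 10) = (p - 5)*(p + 3)*(p - 2)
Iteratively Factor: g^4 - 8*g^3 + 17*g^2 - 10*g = (g - 2)*(g^3 - 6*g^2 + 5*g) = (g - 2)*(g - 1)*(g^2 - 5*g) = (g - 5)*(g - 2)*(g - 1)*(g)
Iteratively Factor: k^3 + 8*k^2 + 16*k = (k + 4)*(k^2 + 4*k) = k*(k + 4)*(k + 4)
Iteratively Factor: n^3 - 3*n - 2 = (n + 1)*(n^2 - n - 2) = (n - 2)*(n + 1)*(n + 1)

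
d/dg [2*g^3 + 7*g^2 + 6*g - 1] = 6*g^2 + 14*g + 6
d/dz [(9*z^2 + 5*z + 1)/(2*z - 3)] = (18*z^2 - 54*z - 17)/(4*z^2 - 12*z + 9)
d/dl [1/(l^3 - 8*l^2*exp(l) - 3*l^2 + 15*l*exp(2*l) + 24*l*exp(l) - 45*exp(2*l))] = (8*l^2*exp(l) - 3*l^2 - 30*l*exp(2*l) - 8*l*exp(l) + 6*l + 75*exp(2*l) - 24*exp(l))/(l^3 - 8*l^2*exp(l) - 3*l^2 + 15*l*exp(2*l) + 24*l*exp(l) - 45*exp(2*l))^2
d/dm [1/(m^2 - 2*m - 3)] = 2*(1 - m)/(-m^2 + 2*m + 3)^2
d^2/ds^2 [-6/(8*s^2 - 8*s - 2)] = 24*(-4*s^2 + 4*s + 4*(2*s - 1)^2 + 1)/(-4*s^2 + 4*s + 1)^3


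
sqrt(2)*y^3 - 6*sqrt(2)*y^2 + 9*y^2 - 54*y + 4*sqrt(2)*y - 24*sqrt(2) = (y - 6)*(y + 4*sqrt(2))*(sqrt(2)*y + 1)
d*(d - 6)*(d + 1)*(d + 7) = d^4 + 2*d^3 - 41*d^2 - 42*d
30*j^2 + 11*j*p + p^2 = (5*j + p)*(6*j + p)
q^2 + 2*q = q*(q + 2)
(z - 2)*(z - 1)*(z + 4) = z^3 + z^2 - 10*z + 8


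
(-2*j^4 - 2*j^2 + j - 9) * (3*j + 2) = -6*j^5 - 4*j^4 - 6*j^3 - j^2 - 25*j - 18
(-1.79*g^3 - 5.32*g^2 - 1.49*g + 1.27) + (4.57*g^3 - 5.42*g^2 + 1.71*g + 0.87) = 2.78*g^3 - 10.74*g^2 + 0.22*g + 2.14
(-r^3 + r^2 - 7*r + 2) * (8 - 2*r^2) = 2*r^5 - 2*r^4 + 6*r^3 + 4*r^2 - 56*r + 16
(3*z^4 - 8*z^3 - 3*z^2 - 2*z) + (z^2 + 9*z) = 3*z^4 - 8*z^3 - 2*z^2 + 7*z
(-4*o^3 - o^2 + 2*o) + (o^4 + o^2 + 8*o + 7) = o^4 - 4*o^3 + 10*o + 7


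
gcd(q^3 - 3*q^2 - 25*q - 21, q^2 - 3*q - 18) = q + 3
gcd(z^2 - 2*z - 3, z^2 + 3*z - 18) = z - 3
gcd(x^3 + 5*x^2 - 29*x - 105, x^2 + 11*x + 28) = x + 7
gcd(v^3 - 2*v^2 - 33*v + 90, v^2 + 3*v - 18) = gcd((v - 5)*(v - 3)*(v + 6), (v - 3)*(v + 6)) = v^2 + 3*v - 18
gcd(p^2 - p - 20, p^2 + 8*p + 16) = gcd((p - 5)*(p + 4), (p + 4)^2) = p + 4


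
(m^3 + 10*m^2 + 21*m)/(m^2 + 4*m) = (m^2 + 10*m + 21)/(m + 4)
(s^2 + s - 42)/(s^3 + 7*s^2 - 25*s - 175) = (s - 6)/(s^2 - 25)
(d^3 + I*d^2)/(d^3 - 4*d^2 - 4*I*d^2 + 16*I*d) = d*(d + I)/(d^2 - 4*d - 4*I*d + 16*I)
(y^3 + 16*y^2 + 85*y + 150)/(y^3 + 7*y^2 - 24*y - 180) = (y^2 + 10*y + 25)/(y^2 + y - 30)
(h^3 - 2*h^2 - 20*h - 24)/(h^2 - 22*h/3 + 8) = 3*(h^2 + 4*h + 4)/(3*h - 4)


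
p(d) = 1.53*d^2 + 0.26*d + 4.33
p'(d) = 3.06*d + 0.26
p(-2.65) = 14.39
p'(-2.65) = -7.85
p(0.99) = 6.09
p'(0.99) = 3.29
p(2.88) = 17.77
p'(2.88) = 9.07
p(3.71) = 26.35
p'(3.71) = 11.61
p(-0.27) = 4.37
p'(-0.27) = -0.57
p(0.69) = 5.24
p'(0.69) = 2.37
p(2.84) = 17.41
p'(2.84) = 8.95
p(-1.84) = 9.03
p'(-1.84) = -5.37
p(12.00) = 227.77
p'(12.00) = 36.98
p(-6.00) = 57.85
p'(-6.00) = -18.10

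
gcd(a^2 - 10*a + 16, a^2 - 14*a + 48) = a - 8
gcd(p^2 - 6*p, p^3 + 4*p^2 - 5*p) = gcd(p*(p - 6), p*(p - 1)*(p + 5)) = p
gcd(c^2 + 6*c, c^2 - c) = c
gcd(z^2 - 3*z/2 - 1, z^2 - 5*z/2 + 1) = z - 2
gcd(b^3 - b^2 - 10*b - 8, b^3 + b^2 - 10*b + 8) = 1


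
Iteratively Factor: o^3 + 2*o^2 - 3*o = (o - 1)*(o^2 + 3*o) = o*(o - 1)*(o + 3)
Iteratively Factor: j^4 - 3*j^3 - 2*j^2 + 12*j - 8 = (j - 1)*(j^3 - 2*j^2 - 4*j + 8) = (j - 2)*(j - 1)*(j^2 - 4) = (j - 2)^2*(j - 1)*(j + 2)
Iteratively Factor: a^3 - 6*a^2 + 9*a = (a)*(a^2 - 6*a + 9) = a*(a - 3)*(a - 3)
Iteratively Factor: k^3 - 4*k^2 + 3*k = (k - 1)*(k^2 - 3*k) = k*(k - 1)*(k - 3)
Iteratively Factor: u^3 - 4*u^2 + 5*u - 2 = (u - 2)*(u^2 - 2*u + 1) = (u - 2)*(u - 1)*(u - 1)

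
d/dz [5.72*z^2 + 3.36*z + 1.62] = 11.44*z + 3.36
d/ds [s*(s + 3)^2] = 3*(s + 1)*(s + 3)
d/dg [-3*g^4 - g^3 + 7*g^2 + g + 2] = -12*g^3 - 3*g^2 + 14*g + 1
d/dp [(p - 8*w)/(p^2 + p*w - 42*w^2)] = (p^2 + p*w - 42*w^2 - (p - 8*w)*(2*p + w))/(p^2 + p*w - 42*w^2)^2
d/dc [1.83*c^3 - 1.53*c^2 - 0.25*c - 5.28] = 5.49*c^2 - 3.06*c - 0.25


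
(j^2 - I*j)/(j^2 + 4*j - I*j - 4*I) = j/(j + 4)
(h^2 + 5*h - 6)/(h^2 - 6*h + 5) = (h + 6)/(h - 5)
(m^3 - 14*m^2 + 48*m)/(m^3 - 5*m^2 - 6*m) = (m - 8)/(m + 1)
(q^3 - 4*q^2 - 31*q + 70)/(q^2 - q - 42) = (q^2 + 3*q - 10)/(q + 6)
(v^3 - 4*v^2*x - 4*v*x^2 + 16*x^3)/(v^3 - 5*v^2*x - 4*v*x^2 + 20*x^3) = (-v + 4*x)/(-v + 5*x)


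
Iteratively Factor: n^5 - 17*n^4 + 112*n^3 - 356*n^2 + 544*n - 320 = (n - 2)*(n^4 - 15*n^3 + 82*n^2 - 192*n + 160) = (n - 5)*(n - 2)*(n^3 - 10*n^2 + 32*n - 32) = (n - 5)*(n - 4)*(n - 2)*(n^2 - 6*n + 8) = (n - 5)*(n - 4)*(n - 2)^2*(n - 4)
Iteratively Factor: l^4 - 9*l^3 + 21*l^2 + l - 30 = (l - 5)*(l^3 - 4*l^2 + l + 6) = (l - 5)*(l - 3)*(l^2 - l - 2) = (l - 5)*(l - 3)*(l - 2)*(l + 1)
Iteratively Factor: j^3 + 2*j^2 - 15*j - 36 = (j + 3)*(j^2 - j - 12) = (j + 3)^2*(j - 4)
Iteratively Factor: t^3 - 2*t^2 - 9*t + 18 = (t - 3)*(t^2 + t - 6) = (t - 3)*(t + 3)*(t - 2)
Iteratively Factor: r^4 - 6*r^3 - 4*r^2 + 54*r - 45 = (r - 1)*(r^3 - 5*r^2 - 9*r + 45) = (r - 5)*(r - 1)*(r^2 - 9) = (r - 5)*(r - 3)*(r - 1)*(r + 3)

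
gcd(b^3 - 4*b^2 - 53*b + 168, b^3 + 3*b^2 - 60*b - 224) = b^2 - b - 56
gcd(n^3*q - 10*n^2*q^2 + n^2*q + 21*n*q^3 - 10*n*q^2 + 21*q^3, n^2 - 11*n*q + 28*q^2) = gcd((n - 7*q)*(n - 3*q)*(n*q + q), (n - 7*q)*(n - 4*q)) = -n + 7*q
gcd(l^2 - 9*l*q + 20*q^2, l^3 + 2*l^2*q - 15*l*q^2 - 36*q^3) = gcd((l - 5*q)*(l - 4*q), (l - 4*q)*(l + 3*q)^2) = -l + 4*q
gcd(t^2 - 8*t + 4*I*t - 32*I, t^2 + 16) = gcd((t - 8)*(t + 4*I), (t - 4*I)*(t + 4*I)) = t + 4*I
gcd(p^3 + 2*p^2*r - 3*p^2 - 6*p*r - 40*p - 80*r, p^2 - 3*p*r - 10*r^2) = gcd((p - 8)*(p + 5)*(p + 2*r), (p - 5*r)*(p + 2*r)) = p + 2*r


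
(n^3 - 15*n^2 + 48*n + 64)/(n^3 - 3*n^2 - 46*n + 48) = (n^2 - 7*n - 8)/(n^2 + 5*n - 6)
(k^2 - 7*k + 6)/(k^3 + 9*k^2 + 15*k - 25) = (k - 6)/(k^2 + 10*k + 25)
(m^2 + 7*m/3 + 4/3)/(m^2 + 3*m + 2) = (m + 4/3)/(m + 2)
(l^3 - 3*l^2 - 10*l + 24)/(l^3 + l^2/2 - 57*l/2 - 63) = 2*(l^2 - 6*l + 8)/(2*l^2 - 5*l - 42)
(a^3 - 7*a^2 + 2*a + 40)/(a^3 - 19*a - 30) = (a - 4)/(a + 3)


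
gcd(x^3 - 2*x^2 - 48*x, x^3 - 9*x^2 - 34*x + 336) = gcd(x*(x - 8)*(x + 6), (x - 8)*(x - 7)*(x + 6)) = x^2 - 2*x - 48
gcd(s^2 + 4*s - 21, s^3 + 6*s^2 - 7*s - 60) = s - 3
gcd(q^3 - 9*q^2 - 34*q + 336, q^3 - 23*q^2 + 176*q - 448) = q^2 - 15*q + 56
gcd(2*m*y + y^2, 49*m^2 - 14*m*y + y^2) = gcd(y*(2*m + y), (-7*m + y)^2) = 1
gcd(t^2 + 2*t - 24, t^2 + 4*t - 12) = t + 6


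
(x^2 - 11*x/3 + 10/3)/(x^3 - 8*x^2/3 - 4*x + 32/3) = (3*x - 5)/(3*x^2 - 2*x - 16)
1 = 1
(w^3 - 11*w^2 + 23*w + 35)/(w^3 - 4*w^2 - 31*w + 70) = (w^2 - 4*w - 5)/(w^2 + 3*w - 10)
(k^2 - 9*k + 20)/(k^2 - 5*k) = (k - 4)/k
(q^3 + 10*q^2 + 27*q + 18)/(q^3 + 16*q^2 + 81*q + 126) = (q + 1)/(q + 7)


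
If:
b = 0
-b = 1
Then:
No Solution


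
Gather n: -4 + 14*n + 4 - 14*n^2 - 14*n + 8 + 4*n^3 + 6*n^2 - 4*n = 4*n^3 - 8*n^2 - 4*n + 8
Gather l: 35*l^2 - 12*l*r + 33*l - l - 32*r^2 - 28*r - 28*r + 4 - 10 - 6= 35*l^2 + l*(32 - 12*r) - 32*r^2 - 56*r - 12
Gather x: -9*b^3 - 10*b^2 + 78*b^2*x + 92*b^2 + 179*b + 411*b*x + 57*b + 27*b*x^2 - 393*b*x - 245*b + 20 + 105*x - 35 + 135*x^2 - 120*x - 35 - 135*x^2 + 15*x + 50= -9*b^3 + 82*b^2 + 27*b*x^2 - 9*b + x*(78*b^2 + 18*b)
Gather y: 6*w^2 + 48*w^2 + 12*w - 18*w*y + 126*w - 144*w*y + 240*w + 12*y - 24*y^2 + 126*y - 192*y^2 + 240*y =54*w^2 + 378*w - 216*y^2 + y*(378 - 162*w)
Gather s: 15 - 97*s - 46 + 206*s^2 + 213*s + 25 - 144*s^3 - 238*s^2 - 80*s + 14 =-144*s^3 - 32*s^2 + 36*s + 8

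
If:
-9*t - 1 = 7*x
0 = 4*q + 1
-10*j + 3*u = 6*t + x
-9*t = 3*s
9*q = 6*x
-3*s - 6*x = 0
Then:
No Solution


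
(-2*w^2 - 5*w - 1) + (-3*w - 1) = -2*w^2 - 8*w - 2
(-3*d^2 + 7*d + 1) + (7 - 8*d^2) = -11*d^2 + 7*d + 8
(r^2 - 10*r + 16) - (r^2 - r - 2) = 18 - 9*r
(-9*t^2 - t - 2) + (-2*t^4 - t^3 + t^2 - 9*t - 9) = -2*t^4 - t^3 - 8*t^2 - 10*t - 11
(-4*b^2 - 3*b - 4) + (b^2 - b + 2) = -3*b^2 - 4*b - 2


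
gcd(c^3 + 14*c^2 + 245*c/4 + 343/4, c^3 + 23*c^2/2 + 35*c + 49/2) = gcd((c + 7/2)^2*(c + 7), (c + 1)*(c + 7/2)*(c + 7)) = c^2 + 21*c/2 + 49/2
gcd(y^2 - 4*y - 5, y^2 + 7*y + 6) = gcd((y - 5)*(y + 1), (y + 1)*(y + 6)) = y + 1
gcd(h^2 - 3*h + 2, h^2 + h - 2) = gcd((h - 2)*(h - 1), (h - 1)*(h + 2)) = h - 1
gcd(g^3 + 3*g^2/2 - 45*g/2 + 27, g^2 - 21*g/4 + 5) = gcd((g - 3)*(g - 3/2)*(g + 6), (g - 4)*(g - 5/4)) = 1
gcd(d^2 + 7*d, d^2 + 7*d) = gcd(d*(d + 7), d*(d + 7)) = d^2 + 7*d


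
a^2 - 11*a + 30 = (a - 6)*(a - 5)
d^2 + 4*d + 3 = (d + 1)*(d + 3)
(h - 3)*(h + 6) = h^2 + 3*h - 18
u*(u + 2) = u^2 + 2*u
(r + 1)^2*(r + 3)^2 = r^4 + 8*r^3 + 22*r^2 + 24*r + 9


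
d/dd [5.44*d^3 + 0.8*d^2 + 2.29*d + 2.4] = 16.32*d^2 + 1.6*d + 2.29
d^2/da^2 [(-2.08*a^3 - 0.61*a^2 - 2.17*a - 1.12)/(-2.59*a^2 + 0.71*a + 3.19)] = (-1.77635683940025e-15*a^4 + 67.824004*a^3 + 103.58367*a^2 + 222.212862*a + 22.221464)/(17.373979*a^6 - 14.288253*a^5 - 60.27966*a^4 + 34.838635*a^3 + 74.24406*a^2 - 21.675093*a - 32.461759)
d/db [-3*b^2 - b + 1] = -6*b - 1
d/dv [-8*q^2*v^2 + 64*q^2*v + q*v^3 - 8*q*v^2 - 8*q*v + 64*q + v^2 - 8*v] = -16*q^2*v + 64*q^2 + 3*q*v^2 - 16*q*v - 8*q + 2*v - 8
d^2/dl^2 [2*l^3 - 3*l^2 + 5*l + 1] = 12*l - 6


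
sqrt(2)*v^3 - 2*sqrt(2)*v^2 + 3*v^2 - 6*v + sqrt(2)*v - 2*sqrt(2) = (v - 2)*(v + sqrt(2))*(sqrt(2)*v + 1)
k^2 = k^2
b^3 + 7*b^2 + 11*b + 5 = (b + 1)^2*(b + 5)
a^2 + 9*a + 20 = (a + 4)*(a + 5)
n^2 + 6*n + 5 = (n + 1)*(n + 5)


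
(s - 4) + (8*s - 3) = 9*s - 7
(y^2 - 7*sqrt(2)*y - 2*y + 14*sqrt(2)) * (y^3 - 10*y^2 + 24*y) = y^5 - 12*y^4 - 7*sqrt(2)*y^4 + 44*y^3 + 84*sqrt(2)*y^3 - 308*sqrt(2)*y^2 - 48*y^2 + 336*sqrt(2)*y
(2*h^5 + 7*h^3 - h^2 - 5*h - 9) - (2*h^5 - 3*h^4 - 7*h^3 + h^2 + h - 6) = 3*h^4 + 14*h^3 - 2*h^2 - 6*h - 3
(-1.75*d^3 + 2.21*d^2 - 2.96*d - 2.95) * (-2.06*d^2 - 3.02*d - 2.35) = 3.605*d^5 + 0.7324*d^4 + 3.5359*d^3 + 9.8227*d^2 + 15.865*d + 6.9325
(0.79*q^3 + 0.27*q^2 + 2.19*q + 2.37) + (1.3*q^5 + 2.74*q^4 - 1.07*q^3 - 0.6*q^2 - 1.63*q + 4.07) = 1.3*q^5 + 2.74*q^4 - 0.28*q^3 - 0.33*q^2 + 0.56*q + 6.44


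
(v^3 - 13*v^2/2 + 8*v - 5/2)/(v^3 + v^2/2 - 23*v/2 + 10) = (2*v^2 - 11*v + 5)/(2*v^2 + 3*v - 20)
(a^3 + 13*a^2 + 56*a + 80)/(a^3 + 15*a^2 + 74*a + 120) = (a + 4)/(a + 6)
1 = 1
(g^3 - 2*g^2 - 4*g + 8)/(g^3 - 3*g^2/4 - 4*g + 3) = 4*(g - 2)/(4*g - 3)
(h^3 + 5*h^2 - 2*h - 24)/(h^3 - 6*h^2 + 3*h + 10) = (h^2 + 7*h + 12)/(h^2 - 4*h - 5)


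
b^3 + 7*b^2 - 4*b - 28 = (b - 2)*(b + 2)*(b + 7)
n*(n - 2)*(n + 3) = n^3 + n^2 - 6*n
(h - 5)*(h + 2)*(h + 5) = h^3 + 2*h^2 - 25*h - 50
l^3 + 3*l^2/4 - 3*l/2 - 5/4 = (l - 5/4)*(l + 1)^2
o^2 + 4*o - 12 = (o - 2)*(o + 6)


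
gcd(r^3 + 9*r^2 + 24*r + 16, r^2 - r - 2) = r + 1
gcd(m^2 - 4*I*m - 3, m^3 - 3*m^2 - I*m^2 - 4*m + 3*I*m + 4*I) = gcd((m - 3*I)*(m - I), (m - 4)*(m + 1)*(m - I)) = m - I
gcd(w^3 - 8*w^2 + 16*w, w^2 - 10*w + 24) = w - 4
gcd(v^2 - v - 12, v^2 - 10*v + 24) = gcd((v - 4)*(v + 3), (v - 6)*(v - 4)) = v - 4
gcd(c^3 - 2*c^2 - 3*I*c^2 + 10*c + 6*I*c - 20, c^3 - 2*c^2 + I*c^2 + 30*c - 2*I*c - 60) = c^2 + c*(-2 - 5*I) + 10*I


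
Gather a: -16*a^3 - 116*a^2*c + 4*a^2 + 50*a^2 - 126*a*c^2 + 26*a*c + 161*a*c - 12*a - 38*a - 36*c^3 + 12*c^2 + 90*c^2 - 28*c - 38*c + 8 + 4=-16*a^3 + a^2*(54 - 116*c) + a*(-126*c^2 + 187*c - 50) - 36*c^3 + 102*c^2 - 66*c + 12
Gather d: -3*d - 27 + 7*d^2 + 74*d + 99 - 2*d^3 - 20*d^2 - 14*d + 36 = -2*d^3 - 13*d^2 + 57*d + 108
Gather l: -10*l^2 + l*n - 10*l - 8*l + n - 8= -10*l^2 + l*(n - 18) + n - 8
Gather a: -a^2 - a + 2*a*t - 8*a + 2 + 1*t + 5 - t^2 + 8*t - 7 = -a^2 + a*(2*t - 9) - t^2 + 9*t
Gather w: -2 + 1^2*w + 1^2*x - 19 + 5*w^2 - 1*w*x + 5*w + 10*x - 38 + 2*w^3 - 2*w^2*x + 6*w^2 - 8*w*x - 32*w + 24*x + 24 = 2*w^3 + w^2*(11 - 2*x) + w*(-9*x - 26) + 35*x - 35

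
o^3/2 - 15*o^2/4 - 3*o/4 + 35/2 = (o/2 + 1)*(o - 7)*(o - 5/2)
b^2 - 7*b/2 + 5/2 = (b - 5/2)*(b - 1)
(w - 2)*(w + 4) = w^2 + 2*w - 8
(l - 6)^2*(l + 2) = l^3 - 10*l^2 + 12*l + 72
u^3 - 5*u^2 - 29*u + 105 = (u - 7)*(u - 3)*(u + 5)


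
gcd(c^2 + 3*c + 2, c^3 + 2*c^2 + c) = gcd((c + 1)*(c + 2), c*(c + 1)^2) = c + 1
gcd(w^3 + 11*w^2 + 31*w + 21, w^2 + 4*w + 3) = w^2 + 4*w + 3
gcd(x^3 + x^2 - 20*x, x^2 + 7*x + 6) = 1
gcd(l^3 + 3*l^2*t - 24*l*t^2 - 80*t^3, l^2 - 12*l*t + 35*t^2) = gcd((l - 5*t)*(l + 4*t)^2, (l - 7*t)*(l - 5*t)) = -l + 5*t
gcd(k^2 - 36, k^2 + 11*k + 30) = k + 6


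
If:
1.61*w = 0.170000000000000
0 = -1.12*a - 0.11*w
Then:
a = -0.01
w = 0.11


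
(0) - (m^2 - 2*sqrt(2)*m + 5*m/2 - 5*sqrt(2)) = -m^2 - 5*m/2 + 2*sqrt(2)*m + 5*sqrt(2)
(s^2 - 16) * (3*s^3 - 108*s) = 3*s^5 - 156*s^3 + 1728*s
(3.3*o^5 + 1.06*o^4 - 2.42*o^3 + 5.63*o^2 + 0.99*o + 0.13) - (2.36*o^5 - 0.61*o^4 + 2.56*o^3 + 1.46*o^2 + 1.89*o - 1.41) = 0.94*o^5 + 1.67*o^4 - 4.98*o^3 + 4.17*o^2 - 0.9*o + 1.54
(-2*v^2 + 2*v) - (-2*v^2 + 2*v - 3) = 3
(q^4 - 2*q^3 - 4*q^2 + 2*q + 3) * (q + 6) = q^5 + 4*q^4 - 16*q^3 - 22*q^2 + 15*q + 18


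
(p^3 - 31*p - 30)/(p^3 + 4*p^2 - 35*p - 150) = (p + 1)/(p + 5)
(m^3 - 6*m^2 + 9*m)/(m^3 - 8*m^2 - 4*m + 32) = m*(m^2 - 6*m + 9)/(m^3 - 8*m^2 - 4*m + 32)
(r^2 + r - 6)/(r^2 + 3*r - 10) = (r + 3)/(r + 5)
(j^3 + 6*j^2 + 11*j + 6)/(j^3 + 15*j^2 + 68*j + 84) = (j^2 + 4*j + 3)/(j^2 + 13*j + 42)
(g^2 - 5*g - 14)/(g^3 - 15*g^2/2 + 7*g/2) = 2*(g + 2)/(g*(2*g - 1))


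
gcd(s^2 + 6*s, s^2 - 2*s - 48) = s + 6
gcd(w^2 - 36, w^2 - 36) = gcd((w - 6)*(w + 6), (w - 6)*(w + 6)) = w^2 - 36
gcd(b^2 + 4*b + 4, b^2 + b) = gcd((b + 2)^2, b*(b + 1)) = 1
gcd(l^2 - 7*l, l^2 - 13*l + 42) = l - 7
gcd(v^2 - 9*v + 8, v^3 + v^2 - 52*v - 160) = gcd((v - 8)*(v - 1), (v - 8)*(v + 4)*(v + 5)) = v - 8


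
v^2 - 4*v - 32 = (v - 8)*(v + 4)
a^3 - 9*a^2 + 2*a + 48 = (a - 8)*(a - 3)*(a + 2)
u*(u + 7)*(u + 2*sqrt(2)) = u^3 + 2*sqrt(2)*u^2 + 7*u^2 + 14*sqrt(2)*u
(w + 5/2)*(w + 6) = w^2 + 17*w/2 + 15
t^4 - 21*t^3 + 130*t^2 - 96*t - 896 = (t - 8)^2*(t - 7)*(t + 2)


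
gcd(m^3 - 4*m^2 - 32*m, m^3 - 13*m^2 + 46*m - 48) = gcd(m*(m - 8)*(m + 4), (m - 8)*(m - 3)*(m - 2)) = m - 8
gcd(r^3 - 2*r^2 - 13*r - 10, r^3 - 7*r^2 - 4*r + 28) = r + 2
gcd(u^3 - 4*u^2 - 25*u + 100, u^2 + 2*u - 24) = u - 4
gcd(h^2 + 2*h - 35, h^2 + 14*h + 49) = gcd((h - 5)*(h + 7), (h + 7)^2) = h + 7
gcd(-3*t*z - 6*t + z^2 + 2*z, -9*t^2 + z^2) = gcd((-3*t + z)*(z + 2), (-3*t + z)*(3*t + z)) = -3*t + z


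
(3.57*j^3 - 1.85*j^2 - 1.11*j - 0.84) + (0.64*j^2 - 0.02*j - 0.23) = 3.57*j^3 - 1.21*j^2 - 1.13*j - 1.07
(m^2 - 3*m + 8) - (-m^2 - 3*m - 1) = 2*m^2 + 9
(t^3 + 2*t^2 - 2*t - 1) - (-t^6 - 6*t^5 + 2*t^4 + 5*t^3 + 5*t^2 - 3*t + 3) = t^6 + 6*t^5 - 2*t^4 - 4*t^3 - 3*t^2 + t - 4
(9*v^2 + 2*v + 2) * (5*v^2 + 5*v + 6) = 45*v^4 + 55*v^3 + 74*v^2 + 22*v + 12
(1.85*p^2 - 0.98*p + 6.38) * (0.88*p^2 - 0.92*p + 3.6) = 1.628*p^4 - 2.5644*p^3 + 13.176*p^2 - 9.3976*p + 22.968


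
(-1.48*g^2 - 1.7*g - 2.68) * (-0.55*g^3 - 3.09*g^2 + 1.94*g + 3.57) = 0.814*g^5 + 5.5082*g^4 + 3.8558*g^3 - 0.3004*g^2 - 11.2682*g - 9.5676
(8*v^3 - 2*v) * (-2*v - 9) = -16*v^4 - 72*v^3 + 4*v^2 + 18*v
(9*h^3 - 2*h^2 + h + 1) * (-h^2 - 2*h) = -9*h^5 - 16*h^4 + 3*h^3 - 3*h^2 - 2*h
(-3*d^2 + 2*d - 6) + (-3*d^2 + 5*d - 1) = -6*d^2 + 7*d - 7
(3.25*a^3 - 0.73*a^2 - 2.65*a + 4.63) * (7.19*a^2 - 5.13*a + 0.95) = 23.3675*a^5 - 21.9212*a^4 - 12.2211*a^3 + 46.1907*a^2 - 26.2694*a + 4.3985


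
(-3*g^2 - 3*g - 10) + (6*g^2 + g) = 3*g^2 - 2*g - 10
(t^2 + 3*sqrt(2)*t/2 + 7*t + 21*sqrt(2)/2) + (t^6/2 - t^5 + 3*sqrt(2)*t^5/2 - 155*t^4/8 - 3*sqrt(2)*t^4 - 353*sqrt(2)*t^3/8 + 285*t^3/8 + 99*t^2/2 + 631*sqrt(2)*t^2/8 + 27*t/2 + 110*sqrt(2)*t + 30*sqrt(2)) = t^6/2 - t^5 + 3*sqrt(2)*t^5/2 - 155*t^4/8 - 3*sqrt(2)*t^4 - 353*sqrt(2)*t^3/8 + 285*t^3/8 + 101*t^2/2 + 631*sqrt(2)*t^2/8 + 41*t/2 + 223*sqrt(2)*t/2 + 81*sqrt(2)/2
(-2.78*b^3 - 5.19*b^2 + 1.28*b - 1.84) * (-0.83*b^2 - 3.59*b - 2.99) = 2.3074*b^5 + 14.2879*b^4 + 25.8819*b^3 + 12.4501*b^2 + 2.7784*b + 5.5016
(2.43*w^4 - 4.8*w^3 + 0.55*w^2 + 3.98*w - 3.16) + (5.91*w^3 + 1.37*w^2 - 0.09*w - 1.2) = 2.43*w^4 + 1.11*w^3 + 1.92*w^2 + 3.89*w - 4.36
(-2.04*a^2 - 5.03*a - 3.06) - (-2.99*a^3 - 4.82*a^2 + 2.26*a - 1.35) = 2.99*a^3 + 2.78*a^2 - 7.29*a - 1.71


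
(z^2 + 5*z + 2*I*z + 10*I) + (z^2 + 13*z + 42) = 2*z^2 + 18*z + 2*I*z + 42 + 10*I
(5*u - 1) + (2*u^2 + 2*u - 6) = 2*u^2 + 7*u - 7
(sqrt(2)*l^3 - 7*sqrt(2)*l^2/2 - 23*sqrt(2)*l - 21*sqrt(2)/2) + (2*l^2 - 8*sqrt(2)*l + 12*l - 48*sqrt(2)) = sqrt(2)*l^3 - 7*sqrt(2)*l^2/2 + 2*l^2 - 31*sqrt(2)*l + 12*l - 117*sqrt(2)/2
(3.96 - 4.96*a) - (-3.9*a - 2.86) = 6.82 - 1.06*a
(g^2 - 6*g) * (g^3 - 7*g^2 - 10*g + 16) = g^5 - 13*g^4 + 32*g^3 + 76*g^2 - 96*g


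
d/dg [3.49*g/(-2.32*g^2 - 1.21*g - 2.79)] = (8.0968*g^2 + 4.2229*g + 9.7371)*(-2.32*g^2 + g*(4.64*g + 1.21) - 1.21*g - 2.79)/(2.32*g^2 + 1.21*g + 2.79)^3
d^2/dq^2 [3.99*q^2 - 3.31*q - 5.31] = 7.98000000000000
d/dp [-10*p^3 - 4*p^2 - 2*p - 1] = -30*p^2 - 8*p - 2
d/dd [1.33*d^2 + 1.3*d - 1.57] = 2.66*d + 1.3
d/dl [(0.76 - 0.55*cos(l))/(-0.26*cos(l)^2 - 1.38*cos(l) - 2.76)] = (0.143*cos(l)^2 - 0.3952*cos(l) - 2.5668)*sin(l)/(0.0676*cos(l)^4 + 0.7176*cos(l)^3 + 3.3396*cos(l)^2 + 7.6176*cos(l) + 7.6176)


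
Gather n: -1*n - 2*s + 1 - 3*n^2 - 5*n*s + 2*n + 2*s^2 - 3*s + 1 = -3*n^2 + n*(1 - 5*s) + 2*s^2 - 5*s + 2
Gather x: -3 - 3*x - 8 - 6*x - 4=-9*x - 15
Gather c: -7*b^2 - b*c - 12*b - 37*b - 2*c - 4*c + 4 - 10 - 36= -7*b^2 - 49*b + c*(-b - 6) - 42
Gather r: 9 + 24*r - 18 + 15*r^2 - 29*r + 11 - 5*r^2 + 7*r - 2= 10*r^2 + 2*r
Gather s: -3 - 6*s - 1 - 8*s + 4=-14*s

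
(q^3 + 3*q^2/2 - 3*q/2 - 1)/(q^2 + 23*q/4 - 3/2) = 2*(2*q^3 + 3*q^2 - 3*q - 2)/(4*q^2 + 23*q - 6)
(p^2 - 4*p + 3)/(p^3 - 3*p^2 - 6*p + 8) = (p - 3)/(p^2 - 2*p - 8)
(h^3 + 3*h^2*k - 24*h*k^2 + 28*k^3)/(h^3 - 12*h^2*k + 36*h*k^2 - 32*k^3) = (h + 7*k)/(h - 8*k)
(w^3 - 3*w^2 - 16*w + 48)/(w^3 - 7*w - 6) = (w^2 - 16)/(w^2 + 3*w + 2)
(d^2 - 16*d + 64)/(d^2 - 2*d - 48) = (d - 8)/(d + 6)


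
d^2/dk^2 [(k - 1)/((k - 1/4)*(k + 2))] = 8*(16*k^3 - 48*k^2 - 60*k - 43)/(64*k^6 + 336*k^5 + 492*k^4 + 7*k^3 - 246*k^2 + 84*k - 8)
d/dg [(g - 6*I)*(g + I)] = 2*g - 5*I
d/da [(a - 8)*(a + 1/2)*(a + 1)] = 3*a^2 - 13*a - 23/2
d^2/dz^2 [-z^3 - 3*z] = -6*z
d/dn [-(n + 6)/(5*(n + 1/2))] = 22/(5*(4*n^2 + 4*n + 1))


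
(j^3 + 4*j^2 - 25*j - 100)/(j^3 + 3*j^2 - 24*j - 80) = (j + 5)/(j + 4)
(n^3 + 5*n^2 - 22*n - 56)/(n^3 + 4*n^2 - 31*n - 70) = (n - 4)/(n - 5)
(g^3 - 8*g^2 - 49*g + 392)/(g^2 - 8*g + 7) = (g^2 - g - 56)/(g - 1)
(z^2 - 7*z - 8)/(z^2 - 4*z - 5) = (z - 8)/(z - 5)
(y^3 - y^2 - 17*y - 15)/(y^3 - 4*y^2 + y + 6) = (y^2 - 2*y - 15)/(y^2 - 5*y + 6)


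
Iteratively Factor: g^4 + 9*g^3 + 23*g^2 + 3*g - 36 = (g - 1)*(g^3 + 10*g^2 + 33*g + 36) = (g - 1)*(g + 3)*(g^2 + 7*g + 12) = (g - 1)*(g + 3)*(g + 4)*(g + 3)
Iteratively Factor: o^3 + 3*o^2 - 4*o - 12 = (o + 2)*(o^2 + o - 6) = (o - 2)*(o + 2)*(o + 3)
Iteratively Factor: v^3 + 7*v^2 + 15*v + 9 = (v + 3)*(v^2 + 4*v + 3) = (v + 3)^2*(v + 1)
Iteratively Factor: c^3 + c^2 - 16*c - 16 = (c - 4)*(c^2 + 5*c + 4) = (c - 4)*(c + 1)*(c + 4)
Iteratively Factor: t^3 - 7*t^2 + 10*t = (t - 5)*(t^2 - 2*t) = (t - 5)*(t - 2)*(t)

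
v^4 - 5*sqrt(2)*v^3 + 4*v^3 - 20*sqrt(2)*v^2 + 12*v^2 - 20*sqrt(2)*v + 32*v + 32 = (v + 2)^2*(v - 4*sqrt(2))*(v - sqrt(2))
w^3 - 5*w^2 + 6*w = w*(w - 3)*(w - 2)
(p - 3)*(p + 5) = p^2 + 2*p - 15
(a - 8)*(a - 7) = a^2 - 15*a + 56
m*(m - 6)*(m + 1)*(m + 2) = m^4 - 3*m^3 - 16*m^2 - 12*m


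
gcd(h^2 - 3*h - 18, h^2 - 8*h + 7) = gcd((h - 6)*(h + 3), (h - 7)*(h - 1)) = 1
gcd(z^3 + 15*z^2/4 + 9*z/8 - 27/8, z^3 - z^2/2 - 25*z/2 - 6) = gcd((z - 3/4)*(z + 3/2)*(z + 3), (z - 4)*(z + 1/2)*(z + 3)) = z + 3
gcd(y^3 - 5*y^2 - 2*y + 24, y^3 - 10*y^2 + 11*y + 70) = y + 2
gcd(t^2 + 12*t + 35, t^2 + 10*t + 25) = t + 5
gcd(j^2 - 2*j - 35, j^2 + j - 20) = j + 5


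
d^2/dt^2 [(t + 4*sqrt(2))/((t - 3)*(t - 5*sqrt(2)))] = 2*(-(t - 3)^2*(t - 5*sqrt(2)) + (t - 3)^2*(t + 4*sqrt(2)) - (t - 3)*(t - 5*sqrt(2))^2 + (t - 3)*(t - 5*sqrt(2))*(t + 4*sqrt(2)) + (t - 5*sqrt(2))^2*(t + 4*sqrt(2)))/((t - 3)^3*(t - 5*sqrt(2))^3)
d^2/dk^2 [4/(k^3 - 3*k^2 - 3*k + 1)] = 24*((1 - k)*(k^3 - 3*k^2 - 3*k + 1) + 3*(-k^2 + 2*k + 1)^2)/(k^3 - 3*k^2 - 3*k + 1)^3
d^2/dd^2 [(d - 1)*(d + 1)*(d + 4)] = 6*d + 8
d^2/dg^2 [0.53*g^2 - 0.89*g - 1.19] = 1.06000000000000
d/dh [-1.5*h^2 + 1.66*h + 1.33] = 1.66 - 3.0*h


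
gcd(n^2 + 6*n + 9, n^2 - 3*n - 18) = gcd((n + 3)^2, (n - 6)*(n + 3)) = n + 3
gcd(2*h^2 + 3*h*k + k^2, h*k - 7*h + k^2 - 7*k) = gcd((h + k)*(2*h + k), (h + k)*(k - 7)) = h + k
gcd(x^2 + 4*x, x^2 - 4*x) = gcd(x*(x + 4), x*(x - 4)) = x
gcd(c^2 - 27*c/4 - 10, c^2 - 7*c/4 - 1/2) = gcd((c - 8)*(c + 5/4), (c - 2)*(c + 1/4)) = 1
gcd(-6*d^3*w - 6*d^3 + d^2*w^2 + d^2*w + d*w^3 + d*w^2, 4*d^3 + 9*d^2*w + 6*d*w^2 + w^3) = 1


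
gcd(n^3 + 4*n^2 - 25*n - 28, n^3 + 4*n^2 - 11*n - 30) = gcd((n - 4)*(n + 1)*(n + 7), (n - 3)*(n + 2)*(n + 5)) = 1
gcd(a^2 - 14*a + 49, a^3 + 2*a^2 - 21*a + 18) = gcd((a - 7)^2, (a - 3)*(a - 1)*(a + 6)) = 1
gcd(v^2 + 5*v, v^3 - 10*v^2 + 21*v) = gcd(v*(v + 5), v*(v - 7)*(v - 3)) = v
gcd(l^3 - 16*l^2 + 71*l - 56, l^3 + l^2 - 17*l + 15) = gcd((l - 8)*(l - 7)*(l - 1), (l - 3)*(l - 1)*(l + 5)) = l - 1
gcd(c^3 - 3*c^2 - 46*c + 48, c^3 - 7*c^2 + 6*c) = c - 1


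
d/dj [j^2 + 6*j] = 2*j + 6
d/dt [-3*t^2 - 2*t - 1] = -6*t - 2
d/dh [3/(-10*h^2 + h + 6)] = 3*(20*h - 1)/(-10*h^2 + h + 6)^2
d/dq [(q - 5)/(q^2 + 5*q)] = (-q^2 + 10*q + 25)/(q^2*(q^2 + 10*q + 25))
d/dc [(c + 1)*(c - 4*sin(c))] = c - (c + 1)*(4*cos(c) - 1) - 4*sin(c)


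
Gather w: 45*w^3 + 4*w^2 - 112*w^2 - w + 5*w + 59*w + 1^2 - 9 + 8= 45*w^3 - 108*w^2 + 63*w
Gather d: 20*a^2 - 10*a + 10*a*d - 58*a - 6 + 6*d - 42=20*a^2 - 68*a + d*(10*a + 6) - 48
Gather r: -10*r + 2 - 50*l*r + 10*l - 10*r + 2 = 10*l + r*(-50*l - 20) + 4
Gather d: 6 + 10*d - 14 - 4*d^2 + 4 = -4*d^2 + 10*d - 4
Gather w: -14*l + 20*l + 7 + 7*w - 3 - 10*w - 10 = 6*l - 3*w - 6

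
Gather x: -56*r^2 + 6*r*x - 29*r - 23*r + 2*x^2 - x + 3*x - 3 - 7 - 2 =-56*r^2 - 52*r + 2*x^2 + x*(6*r + 2) - 12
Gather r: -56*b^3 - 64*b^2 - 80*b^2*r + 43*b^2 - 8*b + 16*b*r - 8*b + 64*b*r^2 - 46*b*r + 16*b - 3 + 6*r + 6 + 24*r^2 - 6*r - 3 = -56*b^3 - 21*b^2 + r^2*(64*b + 24) + r*(-80*b^2 - 30*b)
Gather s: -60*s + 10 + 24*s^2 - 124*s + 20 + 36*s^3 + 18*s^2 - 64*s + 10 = 36*s^3 + 42*s^2 - 248*s + 40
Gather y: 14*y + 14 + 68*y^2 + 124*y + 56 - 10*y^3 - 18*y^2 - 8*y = -10*y^3 + 50*y^2 + 130*y + 70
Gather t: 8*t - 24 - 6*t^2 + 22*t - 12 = -6*t^2 + 30*t - 36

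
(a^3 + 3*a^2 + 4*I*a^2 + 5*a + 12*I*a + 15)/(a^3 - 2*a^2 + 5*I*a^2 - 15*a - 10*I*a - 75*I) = (a - I)/(a - 5)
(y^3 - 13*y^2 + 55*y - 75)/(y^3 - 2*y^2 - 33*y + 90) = (y - 5)/(y + 6)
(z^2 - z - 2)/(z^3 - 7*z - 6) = (z - 2)/(z^2 - z - 6)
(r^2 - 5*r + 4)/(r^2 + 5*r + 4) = (r^2 - 5*r + 4)/(r^2 + 5*r + 4)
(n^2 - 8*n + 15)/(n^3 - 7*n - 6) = (n - 5)/(n^2 + 3*n + 2)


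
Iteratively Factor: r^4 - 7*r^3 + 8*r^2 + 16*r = (r + 1)*(r^3 - 8*r^2 + 16*r) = (r - 4)*(r + 1)*(r^2 - 4*r) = (r - 4)^2*(r + 1)*(r)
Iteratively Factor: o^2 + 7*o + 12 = (o + 4)*(o + 3)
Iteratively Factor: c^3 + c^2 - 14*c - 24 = (c + 3)*(c^2 - 2*c - 8) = (c + 2)*(c + 3)*(c - 4)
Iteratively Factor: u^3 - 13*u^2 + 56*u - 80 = (u - 4)*(u^2 - 9*u + 20) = (u - 5)*(u - 4)*(u - 4)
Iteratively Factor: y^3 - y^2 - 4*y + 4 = (y - 1)*(y^2 - 4) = (y - 1)*(y + 2)*(y - 2)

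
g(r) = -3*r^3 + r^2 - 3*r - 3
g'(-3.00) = -90.00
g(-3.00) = 96.00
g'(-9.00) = -750.00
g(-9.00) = 2292.00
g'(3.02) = -79.04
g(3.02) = -85.57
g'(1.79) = -28.26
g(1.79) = -22.37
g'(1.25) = -14.56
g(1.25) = -11.05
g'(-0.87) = -11.55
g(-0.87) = 2.34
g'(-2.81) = -79.68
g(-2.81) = 79.89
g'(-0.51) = -6.36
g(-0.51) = -0.81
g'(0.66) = -5.60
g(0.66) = -5.41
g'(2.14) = -39.94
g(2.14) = -34.24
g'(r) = -9*r^2 + 2*r - 3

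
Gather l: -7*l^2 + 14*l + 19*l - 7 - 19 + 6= -7*l^2 + 33*l - 20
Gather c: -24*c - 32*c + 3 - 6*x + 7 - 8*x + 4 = -56*c - 14*x + 14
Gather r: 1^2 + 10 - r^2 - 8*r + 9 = -r^2 - 8*r + 20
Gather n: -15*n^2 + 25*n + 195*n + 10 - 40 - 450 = -15*n^2 + 220*n - 480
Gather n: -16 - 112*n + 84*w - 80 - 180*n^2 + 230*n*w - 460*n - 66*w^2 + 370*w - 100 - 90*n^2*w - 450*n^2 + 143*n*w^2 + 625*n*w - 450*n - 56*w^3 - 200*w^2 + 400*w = n^2*(-90*w - 630) + n*(143*w^2 + 855*w - 1022) - 56*w^3 - 266*w^2 + 854*w - 196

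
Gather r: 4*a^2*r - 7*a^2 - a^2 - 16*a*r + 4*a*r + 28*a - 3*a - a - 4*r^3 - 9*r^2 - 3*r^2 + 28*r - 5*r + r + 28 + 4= -8*a^2 + 24*a - 4*r^3 - 12*r^2 + r*(4*a^2 - 12*a + 24) + 32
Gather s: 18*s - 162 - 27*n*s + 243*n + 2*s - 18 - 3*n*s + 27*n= 270*n + s*(20 - 30*n) - 180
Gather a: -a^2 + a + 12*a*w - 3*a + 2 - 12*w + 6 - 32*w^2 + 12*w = -a^2 + a*(12*w - 2) - 32*w^2 + 8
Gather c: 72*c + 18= 72*c + 18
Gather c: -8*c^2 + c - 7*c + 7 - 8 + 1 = -8*c^2 - 6*c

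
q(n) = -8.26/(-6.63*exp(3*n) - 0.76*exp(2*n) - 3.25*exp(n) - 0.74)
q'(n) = -8.26*(19.89*exp(3*n) + 1.52*exp(2*n) + 3.25*exp(n))/(-6.63*exp(3*n) - 0.76*exp(2*n) - 3.25*exp(n) - 0.74)^2 = (-164.2914*exp(2*n) - 12.5552*exp(n) - 26.845)*exp(n)/(6.63*exp(3*n) + 0.76*exp(2*n) + 3.25*exp(n) + 0.74)^2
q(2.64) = 0.00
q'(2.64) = -0.00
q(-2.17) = 7.30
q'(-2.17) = -2.72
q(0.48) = 0.23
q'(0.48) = -0.60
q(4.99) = 0.00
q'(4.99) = -0.00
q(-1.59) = 5.54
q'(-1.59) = -3.33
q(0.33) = 0.34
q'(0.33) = -0.83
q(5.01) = 0.00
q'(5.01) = -0.00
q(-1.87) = 6.44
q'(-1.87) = -3.06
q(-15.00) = 11.16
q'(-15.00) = 0.00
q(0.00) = 0.73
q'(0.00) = -1.57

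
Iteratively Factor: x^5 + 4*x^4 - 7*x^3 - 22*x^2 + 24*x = (x + 3)*(x^4 + x^3 - 10*x^2 + 8*x) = (x - 1)*(x + 3)*(x^3 + 2*x^2 - 8*x) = x*(x - 1)*(x + 3)*(x^2 + 2*x - 8) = x*(x - 1)*(x + 3)*(x + 4)*(x - 2)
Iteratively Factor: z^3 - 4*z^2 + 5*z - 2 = (z - 1)*(z^2 - 3*z + 2) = (z - 2)*(z - 1)*(z - 1)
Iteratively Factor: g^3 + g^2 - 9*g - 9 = (g - 3)*(g^2 + 4*g + 3) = (g - 3)*(g + 3)*(g + 1)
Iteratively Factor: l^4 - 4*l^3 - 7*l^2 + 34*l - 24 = (l + 3)*(l^3 - 7*l^2 + 14*l - 8) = (l - 1)*(l + 3)*(l^2 - 6*l + 8) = (l - 2)*(l - 1)*(l + 3)*(l - 4)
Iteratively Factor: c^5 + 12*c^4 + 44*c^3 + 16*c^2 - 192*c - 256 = (c + 4)*(c^4 + 8*c^3 + 12*c^2 - 32*c - 64) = (c + 4)^2*(c^3 + 4*c^2 - 4*c - 16) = (c + 2)*(c + 4)^2*(c^2 + 2*c - 8) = (c - 2)*(c + 2)*(c + 4)^2*(c + 4)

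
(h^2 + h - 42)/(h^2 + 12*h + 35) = (h - 6)/(h + 5)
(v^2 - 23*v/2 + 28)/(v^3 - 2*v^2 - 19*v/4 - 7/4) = 2*(v - 8)/(2*v^2 + 3*v + 1)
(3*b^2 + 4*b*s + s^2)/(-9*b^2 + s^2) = (b + s)/(-3*b + s)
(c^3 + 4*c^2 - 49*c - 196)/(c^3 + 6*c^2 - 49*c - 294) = (c + 4)/(c + 6)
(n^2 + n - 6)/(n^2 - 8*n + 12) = (n + 3)/(n - 6)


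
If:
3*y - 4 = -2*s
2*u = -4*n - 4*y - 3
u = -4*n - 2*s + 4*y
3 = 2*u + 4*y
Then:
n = -3/2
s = 25/12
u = 29/18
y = -1/18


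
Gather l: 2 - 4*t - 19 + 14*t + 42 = 10*t + 25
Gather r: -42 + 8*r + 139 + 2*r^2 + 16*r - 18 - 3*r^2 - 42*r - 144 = -r^2 - 18*r - 65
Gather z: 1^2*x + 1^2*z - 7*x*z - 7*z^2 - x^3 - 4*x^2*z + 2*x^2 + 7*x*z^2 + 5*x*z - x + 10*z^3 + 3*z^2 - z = -x^3 + 2*x^2 + 10*z^3 + z^2*(7*x - 4) + z*(-4*x^2 - 2*x)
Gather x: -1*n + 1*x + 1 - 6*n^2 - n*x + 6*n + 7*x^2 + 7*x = -6*n^2 + 5*n + 7*x^2 + x*(8 - n) + 1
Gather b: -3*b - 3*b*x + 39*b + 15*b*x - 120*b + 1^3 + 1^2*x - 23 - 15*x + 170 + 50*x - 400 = b*(12*x - 84) + 36*x - 252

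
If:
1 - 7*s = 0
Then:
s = 1/7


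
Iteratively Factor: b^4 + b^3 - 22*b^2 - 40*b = (b + 4)*(b^3 - 3*b^2 - 10*b) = (b + 2)*(b + 4)*(b^2 - 5*b) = (b - 5)*(b + 2)*(b + 4)*(b)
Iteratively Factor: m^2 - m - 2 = (m - 2)*(m + 1)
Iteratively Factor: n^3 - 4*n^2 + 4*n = (n)*(n^2 - 4*n + 4) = n*(n - 2)*(n - 2)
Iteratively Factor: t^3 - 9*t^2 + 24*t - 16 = (t - 4)*(t^2 - 5*t + 4) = (t - 4)*(t - 1)*(t - 4)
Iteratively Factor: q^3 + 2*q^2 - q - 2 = (q + 2)*(q^2 - 1) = (q + 1)*(q + 2)*(q - 1)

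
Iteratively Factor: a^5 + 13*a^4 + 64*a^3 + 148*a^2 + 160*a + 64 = (a + 4)*(a^4 + 9*a^3 + 28*a^2 + 36*a + 16) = (a + 2)*(a + 4)*(a^3 + 7*a^2 + 14*a + 8) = (a + 2)^2*(a + 4)*(a^2 + 5*a + 4) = (a + 2)^2*(a + 4)^2*(a + 1)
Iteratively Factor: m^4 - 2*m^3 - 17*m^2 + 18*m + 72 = (m + 2)*(m^3 - 4*m^2 - 9*m + 36) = (m - 3)*(m + 2)*(m^2 - m - 12) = (m - 3)*(m + 2)*(m + 3)*(m - 4)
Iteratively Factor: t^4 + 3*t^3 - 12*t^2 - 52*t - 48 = (t + 3)*(t^3 - 12*t - 16) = (t + 2)*(t + 3)*(t^2 - 2*t - 8) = (t + 2)^2*(t + 3)*(t - 4)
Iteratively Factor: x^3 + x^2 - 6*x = (x + 3)*(x^2 - 2*x) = (x - 2)*(x + 3)*(x)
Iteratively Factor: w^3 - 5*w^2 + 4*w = (w - 4)*(w^2 - w) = w*(w - 4)*(w - 1)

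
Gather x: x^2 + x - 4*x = x^2 - 3*x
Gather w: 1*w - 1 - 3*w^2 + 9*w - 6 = -3*w^2 + 10*w - 7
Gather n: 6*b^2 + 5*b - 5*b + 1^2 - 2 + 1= 6*b^2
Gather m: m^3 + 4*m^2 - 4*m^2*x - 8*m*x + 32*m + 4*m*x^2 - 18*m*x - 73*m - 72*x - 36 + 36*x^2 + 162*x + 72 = m^3 + m^2*(4 - 4*x) + m*(4*x^2 - 26*x - 41) + 36*x^2 + 90*x + 36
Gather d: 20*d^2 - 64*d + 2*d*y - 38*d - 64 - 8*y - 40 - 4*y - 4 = 20*d^2 + d*(2*y - 102) - 12*y - 108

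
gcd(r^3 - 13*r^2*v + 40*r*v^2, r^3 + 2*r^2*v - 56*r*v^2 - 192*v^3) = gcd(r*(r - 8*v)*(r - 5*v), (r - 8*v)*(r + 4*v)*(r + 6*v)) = r - 8*v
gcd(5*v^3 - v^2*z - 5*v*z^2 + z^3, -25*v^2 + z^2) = -5*v + z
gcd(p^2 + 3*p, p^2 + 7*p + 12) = p + 3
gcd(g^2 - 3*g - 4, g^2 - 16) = g - 4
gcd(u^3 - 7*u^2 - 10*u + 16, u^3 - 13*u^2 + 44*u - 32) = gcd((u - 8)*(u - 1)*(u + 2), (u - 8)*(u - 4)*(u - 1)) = u^2 - 9*u + 8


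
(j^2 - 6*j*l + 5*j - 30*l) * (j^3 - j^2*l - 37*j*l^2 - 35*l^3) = j^5 - 7*j^4*l + 5*j^4 - 31*j^3*l^2 - 35*j^3*l + 187*j^2*l^3 - 155*j^2*l^2 + 210*j*l^4 + 935*j*l^3 + 1050*l^4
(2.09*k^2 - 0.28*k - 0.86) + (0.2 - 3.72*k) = 2.09*k^2 - 4.0*k - 0.66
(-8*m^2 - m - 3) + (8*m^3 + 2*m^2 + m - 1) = 8*m^3 - 6*m^2 - 4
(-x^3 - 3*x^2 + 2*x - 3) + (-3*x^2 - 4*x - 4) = -x^3 - 6*x^2 - 2*x - 7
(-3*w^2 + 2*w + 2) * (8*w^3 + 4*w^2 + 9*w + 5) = -24*w^5 + 4*w^4 - 3*w^3 + 11*w^2 + 28*w + 10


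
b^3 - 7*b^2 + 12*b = b*(b - 4)*(b - 3)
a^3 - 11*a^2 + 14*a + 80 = (a - 8)*(a - 5)*(a + 2)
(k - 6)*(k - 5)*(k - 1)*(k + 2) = k^4 - 10*k^3 + 17*k^2 + 52*k - 60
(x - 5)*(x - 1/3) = x^2 - 16*x/3 + 5/3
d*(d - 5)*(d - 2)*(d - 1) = d^4 - 8*d^3 + 17*d^2 - 10*d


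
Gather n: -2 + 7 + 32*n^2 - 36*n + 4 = 32*n^2 - 36*n + 9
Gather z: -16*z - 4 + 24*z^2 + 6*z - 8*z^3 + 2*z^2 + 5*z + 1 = -8*z^3 + 26*z^2 - 5*z - 3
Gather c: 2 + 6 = 8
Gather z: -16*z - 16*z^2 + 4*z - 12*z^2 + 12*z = -28*z^2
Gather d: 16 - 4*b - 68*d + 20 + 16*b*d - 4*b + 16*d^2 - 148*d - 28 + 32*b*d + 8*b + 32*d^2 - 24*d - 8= 48*d^2 + d*(48*b - 240)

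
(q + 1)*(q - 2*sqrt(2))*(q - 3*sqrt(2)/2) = q^3 - 7*sqrt(2)*q^2/2 + q^2 - 7*sqrt(2)*q/2 + 6*q + 6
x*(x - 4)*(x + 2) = x^3 - 2*x^2 - 8*x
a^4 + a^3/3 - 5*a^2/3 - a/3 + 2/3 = (a - 1)*(a - 2/3)*(a + 1)^2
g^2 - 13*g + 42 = (g - 7)*(g - 6)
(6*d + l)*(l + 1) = 6*d*l + 6*d + l^2 + l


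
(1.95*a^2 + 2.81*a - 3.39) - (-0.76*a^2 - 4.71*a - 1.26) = 2.71*a^2 + 7.52*a - 2.13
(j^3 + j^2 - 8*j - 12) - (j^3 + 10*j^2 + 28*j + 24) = -9*j^2 - 36*j - 36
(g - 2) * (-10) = 20 - 10*g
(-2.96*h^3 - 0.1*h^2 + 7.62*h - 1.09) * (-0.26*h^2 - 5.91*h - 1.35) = 0.7696*h^5 + 17.5196*h^4 + 2.6058*h^3 - 44.6158*h^2 - 3.8451*h + 1.4715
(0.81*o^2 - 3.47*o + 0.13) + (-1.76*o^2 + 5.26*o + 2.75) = -0.95*o^2 + 1.79*o + 2.88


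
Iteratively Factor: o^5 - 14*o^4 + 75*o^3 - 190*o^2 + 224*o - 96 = (o - 3)*(o^4 - 11*o^3 + 42*o^2 - 64*o + 32) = (o - 3)*(o - 2)*(o^3 - 9*o^2 + 24*o - 16) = (o - 3)*(o - 2)*(o - 1)*(o^2 - 8*o + 16) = (o - 4)*(o - 3)*(o - 2)*(o - 1)*(o - 4)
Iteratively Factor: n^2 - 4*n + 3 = (n - 1)*(n - 3)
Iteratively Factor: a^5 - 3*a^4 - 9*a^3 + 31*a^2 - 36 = (a + 1)*(a^4 - 4*a^3 - 5*a^2 + 36*a - 36) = (a + 1)*(a + 3)*(a^3 - 7*a^2 + 16*a - 12) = (a - 3)*(a + 1)*(a + 3)*(a^2 - 4*a + 4) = (a - 3)*(a - 2)*(a + 1)*(a + 3)*(a - 2)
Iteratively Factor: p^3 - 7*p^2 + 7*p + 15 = (p - 5)*(p^2 - 2*p - 3) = (p - 5)*(p + 1)*(p - 3)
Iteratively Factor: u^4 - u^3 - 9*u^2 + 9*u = (u + 3)*(u^3 - 4*u^2 + 3*u) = u*(u + 3)*(u^2 - 4*u + 3) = u*(u - 1)*(u + 3)*(u - 3)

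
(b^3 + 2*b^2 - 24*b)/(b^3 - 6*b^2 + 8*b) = (b + 6)/(b - 2)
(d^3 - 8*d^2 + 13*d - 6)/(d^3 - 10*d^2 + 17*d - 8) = (d - 6)/(d - 8)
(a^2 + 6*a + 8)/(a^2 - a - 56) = (a^2 + 6*a + 8)/(a^2 - a - 56)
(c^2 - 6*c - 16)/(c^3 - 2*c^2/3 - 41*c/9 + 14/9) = 9*(c - 8)/(9*c^2 - 24*c + 7)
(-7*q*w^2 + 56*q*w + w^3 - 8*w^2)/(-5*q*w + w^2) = (7*q*w - 56*q - w^2 + 8*w)/(5*q - w)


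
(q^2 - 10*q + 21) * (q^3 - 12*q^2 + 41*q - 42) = q^5 - 22*q^4 + 182*q^3 - 704*q^2 + 1281*q - 882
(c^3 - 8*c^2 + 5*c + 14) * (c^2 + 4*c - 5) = c^5 - 4*c^4 - 32*c^3 + 74*c^2 + 31*c - 70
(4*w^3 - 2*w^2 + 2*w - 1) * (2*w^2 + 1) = 8*w^5 - 4*w^4 + 8*w^3 - 4*w^2 + 2*w - 1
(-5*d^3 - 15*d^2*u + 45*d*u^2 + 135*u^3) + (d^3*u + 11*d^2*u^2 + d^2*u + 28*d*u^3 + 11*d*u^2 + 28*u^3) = d^3*u - 5*d^3 + 11*d^2*u^2 - 14*d^2*u + 28*d*u^3 + 56*d*u^2 + 163*u^3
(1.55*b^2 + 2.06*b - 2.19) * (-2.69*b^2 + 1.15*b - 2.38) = -4.1695*b^4 - 3.7589*b^3 + 4.5711*b^2 - 7.4213*b + 5.2122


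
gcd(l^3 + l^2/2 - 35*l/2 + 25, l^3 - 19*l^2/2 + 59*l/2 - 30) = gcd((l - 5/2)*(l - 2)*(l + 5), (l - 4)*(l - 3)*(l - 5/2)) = l - 5/2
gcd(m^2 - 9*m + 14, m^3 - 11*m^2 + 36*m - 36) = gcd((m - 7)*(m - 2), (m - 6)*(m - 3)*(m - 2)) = m - 2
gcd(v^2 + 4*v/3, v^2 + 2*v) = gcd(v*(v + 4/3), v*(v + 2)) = v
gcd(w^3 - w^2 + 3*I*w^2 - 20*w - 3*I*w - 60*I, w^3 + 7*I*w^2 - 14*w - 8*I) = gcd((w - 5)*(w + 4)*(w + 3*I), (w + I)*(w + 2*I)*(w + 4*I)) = 1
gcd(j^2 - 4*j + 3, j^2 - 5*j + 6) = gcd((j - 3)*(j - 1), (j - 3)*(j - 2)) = j - 3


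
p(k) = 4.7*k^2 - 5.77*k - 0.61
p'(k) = 9.4*k - 5.77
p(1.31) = -0.10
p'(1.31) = 6.54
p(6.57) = 164.36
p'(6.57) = 55.99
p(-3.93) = 94.66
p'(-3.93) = -42.71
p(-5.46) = 171.01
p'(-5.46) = -57.09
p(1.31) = -0.10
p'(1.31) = 6.54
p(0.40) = -2.17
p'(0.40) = -2.01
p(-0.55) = 3.99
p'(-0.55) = -10.94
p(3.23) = 29.79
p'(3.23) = 24.59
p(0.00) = -0.61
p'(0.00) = -5.77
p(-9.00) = 432.02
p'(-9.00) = -90.37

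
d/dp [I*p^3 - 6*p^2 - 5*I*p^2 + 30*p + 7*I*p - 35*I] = 3*I*p^2 - 12*p - 10*I*p + 30 + 7*I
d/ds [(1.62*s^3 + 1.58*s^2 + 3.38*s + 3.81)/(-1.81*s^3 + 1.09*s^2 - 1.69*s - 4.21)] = (-1.77635683940025e-15*s^5 + 4.6256*s^4 + 6.76*s^3 - 6.1267*s^2 - 21.6094*s - 7.7909)/(3.2761*s^6 - 3.9458*s^5 + 7.3059*s^4 + 11.556*s^3 - 6.3217*s^2 + 14.2298*s + 17.7241)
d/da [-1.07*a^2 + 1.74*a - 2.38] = 1.74 - 2.14*a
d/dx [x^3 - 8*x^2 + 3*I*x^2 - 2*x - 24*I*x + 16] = 3*x^2 + x*(-16 + 6*I) - 2 - 24*I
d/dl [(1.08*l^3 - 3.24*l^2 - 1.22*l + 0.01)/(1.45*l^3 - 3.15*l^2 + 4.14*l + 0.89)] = (8.88178419700125e-16*l^5 + 1.296*l^4 + 12.4804*l^3 - 14.4165*l^2 - 5.7042*l - 1.1272)/(2.1025*l^6 - 9.135*l^5 + 21.9285*l^4 - 23.501*l^3 + 11.5326*l^2 + 7.3692*l + 0.7921)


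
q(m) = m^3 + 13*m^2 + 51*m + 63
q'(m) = 3*m^2 + 26*m + 51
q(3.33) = 413.91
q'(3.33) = 170.85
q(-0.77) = 30.98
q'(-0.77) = 32.76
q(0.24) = 76.00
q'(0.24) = 57.41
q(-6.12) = 8.57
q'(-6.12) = 4.24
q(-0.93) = 26.01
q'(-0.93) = 29.41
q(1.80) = 202.75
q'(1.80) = 107.52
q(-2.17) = 3.33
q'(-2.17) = 8.71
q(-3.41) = 0.60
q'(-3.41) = -2.78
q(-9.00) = -72.00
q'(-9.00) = 60.00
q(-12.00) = -405.00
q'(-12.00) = 171.00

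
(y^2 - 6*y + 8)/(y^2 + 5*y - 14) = (y - 4)/(y + 7)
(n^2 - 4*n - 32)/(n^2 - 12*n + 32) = (n + 4)/(n - 4)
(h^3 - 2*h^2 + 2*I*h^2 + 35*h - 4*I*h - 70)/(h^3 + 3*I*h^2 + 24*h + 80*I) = (h^2 + h*(-2 + 7*I) - 14*I)/(h^2 + 8*I*h - 16)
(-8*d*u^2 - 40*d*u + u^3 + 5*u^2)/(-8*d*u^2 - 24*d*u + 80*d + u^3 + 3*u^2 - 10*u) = u/(u - 2)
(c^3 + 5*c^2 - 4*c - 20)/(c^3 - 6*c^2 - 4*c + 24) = (c + 5)/(c - 6)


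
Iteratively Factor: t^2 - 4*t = (t)*(t - 4)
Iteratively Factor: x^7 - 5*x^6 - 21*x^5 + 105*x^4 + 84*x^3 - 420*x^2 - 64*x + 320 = (x - 1)*(x^6 - 4*x^5 - 25*x^4 + 80*x^3 + 164*x^2 - 256*x - 320) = (x - 1)*(x + 1)*(x^5 - 5*x^4 - 20*x^3 + 100*x^2 + 64*x - 320) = (x - 1)*(x + 1)*(x + 2)*(x^4 - 7*x^3 - 6*x^2 + 112*x - 160) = (x - 4)*(x - 1)*(x + 1)*(x + 2)*(x^3 - 3*x^2 - 18*x + 40) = (x - 4)*(x - 1)*(x + 1)*(x + 2)*(x + 4)*(x^2 - 7*x + 10) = (x - 4)*(x - 2)*(x - 1)*(x + 1)*(x + 2)*(x + 4)*(x - 5)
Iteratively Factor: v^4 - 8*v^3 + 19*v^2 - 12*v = (v - 3)*(v^3 - 5*v^2 + 4*v) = v*(v - 3)*(v^2 - 5*v + 4) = v*(v - 4)*(v - 3)*(v - 1)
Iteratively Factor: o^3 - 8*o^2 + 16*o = (o - 4)*(o^2 - 4*o) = (o - 4)^2*(o)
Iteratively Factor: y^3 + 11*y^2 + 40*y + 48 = (y + 3)*(y^2 + 8*y + 16) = (y + 3)*(y + 4)*(y + 4)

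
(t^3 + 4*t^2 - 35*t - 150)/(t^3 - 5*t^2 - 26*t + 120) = (t + 5)/(t - 4)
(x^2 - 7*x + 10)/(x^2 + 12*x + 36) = (x^2 - 7*x + 10)/(x^2 + 12*x + 36)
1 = 1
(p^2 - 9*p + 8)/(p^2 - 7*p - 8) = (p - 1)/(p + 1)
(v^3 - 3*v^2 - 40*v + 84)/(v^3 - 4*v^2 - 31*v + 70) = (v + 6)/(v + 5)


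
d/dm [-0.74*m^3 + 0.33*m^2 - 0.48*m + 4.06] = -2.22*m^2 + 0.66*m - 0.48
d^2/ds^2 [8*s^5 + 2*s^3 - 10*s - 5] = 160*s^3 + 12*s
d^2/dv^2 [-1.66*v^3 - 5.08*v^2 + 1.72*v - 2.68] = -9.96*v - 10.16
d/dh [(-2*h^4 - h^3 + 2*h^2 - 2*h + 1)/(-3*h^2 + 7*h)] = (12*h^5 - 39*h^4 - 14*h^3 + 8*h^2 + 6*h - 7)/(h^2*(9*h^2 - 42*h + 49))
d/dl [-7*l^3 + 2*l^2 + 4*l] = -21*l^2 + 4*l + 4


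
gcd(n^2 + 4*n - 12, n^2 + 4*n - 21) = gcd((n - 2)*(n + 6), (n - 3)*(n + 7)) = 1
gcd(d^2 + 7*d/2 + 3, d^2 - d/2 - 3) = d + 3/2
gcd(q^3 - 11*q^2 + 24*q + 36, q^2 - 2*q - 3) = q + 1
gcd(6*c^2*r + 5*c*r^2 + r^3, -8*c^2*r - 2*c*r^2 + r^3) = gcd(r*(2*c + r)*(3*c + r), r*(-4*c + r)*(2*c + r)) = 2*c*r + r^2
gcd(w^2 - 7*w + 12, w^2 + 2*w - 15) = w - 3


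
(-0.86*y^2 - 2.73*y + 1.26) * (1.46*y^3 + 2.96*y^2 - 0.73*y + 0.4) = -1.2556*y^5 - 6.5314*y^4 - 5.6134*y^3 + 5.3785*y^2 - 2.0118*y + 0.504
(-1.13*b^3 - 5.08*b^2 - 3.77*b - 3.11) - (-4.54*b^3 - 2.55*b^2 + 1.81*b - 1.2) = 3.41*b^3 - 2.53*b^2 - 5.58*b - 1.91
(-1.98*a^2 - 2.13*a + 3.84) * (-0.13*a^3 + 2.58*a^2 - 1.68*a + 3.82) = 0.2574*a^5 - 4.8315*a^4 - 2.6682*a^3 + 5.922*a^2 - 14.5878*a + 14.6688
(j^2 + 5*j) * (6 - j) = -j^3 + j^2 + 30*j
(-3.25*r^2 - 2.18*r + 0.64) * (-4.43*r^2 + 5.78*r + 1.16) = 14.3975*r^4 - 9.1276*r^3 - 19.2056*r^2 + 1.1704*r + 0.7424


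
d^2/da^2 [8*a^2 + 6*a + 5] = 16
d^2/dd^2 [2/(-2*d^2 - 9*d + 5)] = 4*(4*d^2 + 18*d - (4*d + 9)^2 - 10)/(2*d^2 + 9*d - 5)^3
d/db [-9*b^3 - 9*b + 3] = -27*b^2 - 9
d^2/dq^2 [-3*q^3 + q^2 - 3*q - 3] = 2 - 18*q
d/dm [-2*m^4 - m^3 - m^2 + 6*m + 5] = -8*m^3 - 3*m^2 - 2*m + 6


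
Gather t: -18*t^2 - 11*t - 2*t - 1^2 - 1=-18*t^2 - 13*t - 2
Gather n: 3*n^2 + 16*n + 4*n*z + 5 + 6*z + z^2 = 3*n^2 + n*(4*z + 16) + z^2 + 6*z + 5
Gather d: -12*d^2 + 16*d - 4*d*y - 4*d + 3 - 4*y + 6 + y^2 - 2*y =-12*d^2 + d*(12 - 4*y) + y^2 - 6*y + 9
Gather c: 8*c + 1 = 8*c + 1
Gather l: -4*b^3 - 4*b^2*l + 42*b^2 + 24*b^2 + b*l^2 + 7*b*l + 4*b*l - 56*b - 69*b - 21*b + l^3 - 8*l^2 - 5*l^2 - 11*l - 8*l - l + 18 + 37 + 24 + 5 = -4*b^3 + 66*b^2 - 146*b + l^3 + l^2*(b - 13) + l*(-4*b^2 + 11*b - 20) + 84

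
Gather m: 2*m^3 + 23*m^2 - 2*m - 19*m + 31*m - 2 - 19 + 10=2*m^3 + 23*m^2 + 10*m - 11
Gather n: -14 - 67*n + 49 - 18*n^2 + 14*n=-18*n^2 - 53*n + 35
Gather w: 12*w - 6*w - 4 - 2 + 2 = 6*w - 4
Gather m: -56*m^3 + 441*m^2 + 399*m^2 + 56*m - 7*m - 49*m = -56*m^3 + 840*m^2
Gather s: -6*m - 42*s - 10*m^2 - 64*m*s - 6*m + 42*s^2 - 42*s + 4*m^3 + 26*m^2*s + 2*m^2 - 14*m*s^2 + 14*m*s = 4*m^3 - 8*m^2 - 12*m + s^2*(42 - 14*m) + s*(26*m^2 - 50*m - 84)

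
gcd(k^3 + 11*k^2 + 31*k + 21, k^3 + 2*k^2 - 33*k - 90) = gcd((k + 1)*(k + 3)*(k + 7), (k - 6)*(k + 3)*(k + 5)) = k + 3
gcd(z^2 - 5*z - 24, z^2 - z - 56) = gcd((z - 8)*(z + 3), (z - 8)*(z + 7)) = z - 8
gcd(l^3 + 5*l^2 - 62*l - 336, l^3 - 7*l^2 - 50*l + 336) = l^2 - l - 56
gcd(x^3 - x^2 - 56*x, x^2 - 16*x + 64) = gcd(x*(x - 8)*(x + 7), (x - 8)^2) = x - 8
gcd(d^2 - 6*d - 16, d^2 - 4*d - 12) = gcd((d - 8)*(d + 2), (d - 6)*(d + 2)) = d + 2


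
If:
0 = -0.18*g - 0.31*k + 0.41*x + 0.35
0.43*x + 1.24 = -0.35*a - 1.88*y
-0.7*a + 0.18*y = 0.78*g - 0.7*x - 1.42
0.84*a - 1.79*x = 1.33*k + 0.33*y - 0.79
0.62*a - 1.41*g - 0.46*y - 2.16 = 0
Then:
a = 2.30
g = -0.13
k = 1.77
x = 0.42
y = -1.18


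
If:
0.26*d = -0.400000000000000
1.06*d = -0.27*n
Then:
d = -1.54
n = 6.04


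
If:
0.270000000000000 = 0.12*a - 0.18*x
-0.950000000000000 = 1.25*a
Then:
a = -0.76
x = -2.01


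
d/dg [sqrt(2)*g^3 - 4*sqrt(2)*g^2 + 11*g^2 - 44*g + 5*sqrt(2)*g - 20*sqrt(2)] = 3*sqrt(2)*g^2 - 8*sqrt(2)*g + 22*g - 44 + 5*sqrt(2)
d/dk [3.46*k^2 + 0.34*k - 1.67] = 6.92*k + 0.34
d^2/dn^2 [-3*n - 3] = 0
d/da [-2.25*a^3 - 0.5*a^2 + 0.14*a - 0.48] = -6.75*a^2 - 1.0*a + 0.14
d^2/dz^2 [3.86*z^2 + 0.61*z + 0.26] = 7.72000000000000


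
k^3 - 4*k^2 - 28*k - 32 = (k - 8)*(k + 2)^2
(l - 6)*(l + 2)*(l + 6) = l^3 + 2*l^2 - 36*l - 72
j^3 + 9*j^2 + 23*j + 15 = (j + 1)*(j + 3)*(j + 5)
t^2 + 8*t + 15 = (t + 3)*(t + 5)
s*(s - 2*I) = s^2 - 2*I*s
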